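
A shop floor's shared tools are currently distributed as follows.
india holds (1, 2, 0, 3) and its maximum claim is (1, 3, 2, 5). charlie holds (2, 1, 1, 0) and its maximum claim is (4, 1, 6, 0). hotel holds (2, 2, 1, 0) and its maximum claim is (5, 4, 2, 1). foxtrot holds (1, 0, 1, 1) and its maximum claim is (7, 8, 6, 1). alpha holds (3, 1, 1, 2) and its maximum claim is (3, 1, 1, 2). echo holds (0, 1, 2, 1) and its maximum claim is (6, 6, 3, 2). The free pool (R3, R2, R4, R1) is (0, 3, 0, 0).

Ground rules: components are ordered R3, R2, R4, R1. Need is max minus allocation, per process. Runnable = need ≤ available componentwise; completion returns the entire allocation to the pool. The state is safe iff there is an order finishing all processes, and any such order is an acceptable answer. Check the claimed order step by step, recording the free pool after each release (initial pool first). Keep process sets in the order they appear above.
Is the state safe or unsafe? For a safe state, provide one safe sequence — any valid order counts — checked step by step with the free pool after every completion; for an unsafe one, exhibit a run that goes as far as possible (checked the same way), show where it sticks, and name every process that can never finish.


The state is UNSAFE.
Key observation: no order helps: past alpha, hotel, india, echo, the free pool tops out at (6, 9, 4, 6), below what each blocked process needs in R4.
The run alpha, hotel, india, echo cannot be extended any further. Walking it through:
  pool = (0, 3, 0, 0)
  alpha: need (0, 0, 0, 0) fits (0, 3, 0, 0); releases (3, 1, 1, 2), pool now (3, 4, 1, 2)
  hotel: need (3, 2, 1, 1) fits (3, 4, 1, 2); releases (2, 2, 1, 0), pool now (5, 6, 2, 2)
  india: need (0, 1, 2, 2) fits (5, 6, 2, 2); releases (1, 2, 0, 3), pool now (6, 8, 2, 5)
  echo: need (6, 5, 1, 1) fits (6, 8, 2, 5); releases (0, 1, 2, 1), pool now (6, 9, 4, 6)
  blocked: charlie wants (2, 0, 5, 0), pool (6, 9, 4, 6) — not enough R4
  blocked: foxtrot wants (6, 8, 5, 0), pool (6, 9, 4, 6) — not enough R4
Never able to finish: charlie and foxtrot.


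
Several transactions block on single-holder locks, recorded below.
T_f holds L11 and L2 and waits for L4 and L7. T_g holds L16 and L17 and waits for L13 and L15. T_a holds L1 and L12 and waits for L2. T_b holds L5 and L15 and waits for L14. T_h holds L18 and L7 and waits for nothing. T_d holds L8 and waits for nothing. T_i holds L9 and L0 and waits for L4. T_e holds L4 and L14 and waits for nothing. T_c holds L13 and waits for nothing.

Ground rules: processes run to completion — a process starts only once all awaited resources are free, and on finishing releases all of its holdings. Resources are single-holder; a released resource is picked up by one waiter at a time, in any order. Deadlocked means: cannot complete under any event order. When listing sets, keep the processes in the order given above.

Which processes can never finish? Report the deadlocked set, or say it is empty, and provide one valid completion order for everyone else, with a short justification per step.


Nothing here is deadlocked.
Key observation: no waiting chain loops back on itself — every chain ends at a process that waits on nothing, so everyone eventually runs.
One completion order for the rest: T_h, T_d, T_c, T_e, T_b, T_g, T_f, T_a, T_i.
Check, step by step:
  T_h: no waits; runs immediately, freeing L18 and L7
  T_d: no waits; runs immediately, freeing L8
  T_c: no waits; runs immediately, freeing L13
  T_e: no waits; runs immediately, freeing L4 and L14
  T_b waits on L14 — all released -> runs and releases L5 and L15
  T_g waits on L13 and L15 — all released -> runs and releases L16 and L17
  T_f waits on L4 and L7 — all released -> runs and releases L11 and L2
  T_a waits on L2 — all released -> runs and releases L1 and L12
  T_i waits on L4 — all released -> runs and releases L9 and L0


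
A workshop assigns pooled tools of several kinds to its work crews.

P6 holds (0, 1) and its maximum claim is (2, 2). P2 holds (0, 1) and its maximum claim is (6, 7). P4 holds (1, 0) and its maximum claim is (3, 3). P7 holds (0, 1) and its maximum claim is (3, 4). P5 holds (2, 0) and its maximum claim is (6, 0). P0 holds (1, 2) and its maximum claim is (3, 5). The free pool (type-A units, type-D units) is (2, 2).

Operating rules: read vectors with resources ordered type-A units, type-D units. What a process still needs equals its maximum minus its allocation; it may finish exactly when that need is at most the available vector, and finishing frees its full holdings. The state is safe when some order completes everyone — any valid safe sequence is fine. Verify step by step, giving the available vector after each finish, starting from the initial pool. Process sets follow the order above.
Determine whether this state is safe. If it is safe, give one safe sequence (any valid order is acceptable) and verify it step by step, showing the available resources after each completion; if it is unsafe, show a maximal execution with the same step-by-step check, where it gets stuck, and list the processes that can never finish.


The state is SAFE; one workable sequence: P6, P4, P7, P0, P5, P2.
Key observation: P6 marks the first exact bind of the order: its need (2, 1) fits the free (2, 2) with zero slack on a requested resource.
Verifying each step:
  pool = (2, 2)
  P6: need (2, 1) fits (2, 2); releases (0, 1), pool now (2, 3)
  P4: need (2, 3) fits (2, 3); releases (1, 0), pool now (3, 3)
  P7: need (3, 3) fits (3, 3); releases (0, 1), pool now (3, 4)
  P0: need (2, 3) fits (3, 4); releases (1, 2), pool now (4, 6)
  P5: need (4, 0) fits (4, 6); releases (2, 0), pool now (6, 6)
  P2: need (6, 6) fits (6, 6); releases (0, 1), pool now (6, 7)


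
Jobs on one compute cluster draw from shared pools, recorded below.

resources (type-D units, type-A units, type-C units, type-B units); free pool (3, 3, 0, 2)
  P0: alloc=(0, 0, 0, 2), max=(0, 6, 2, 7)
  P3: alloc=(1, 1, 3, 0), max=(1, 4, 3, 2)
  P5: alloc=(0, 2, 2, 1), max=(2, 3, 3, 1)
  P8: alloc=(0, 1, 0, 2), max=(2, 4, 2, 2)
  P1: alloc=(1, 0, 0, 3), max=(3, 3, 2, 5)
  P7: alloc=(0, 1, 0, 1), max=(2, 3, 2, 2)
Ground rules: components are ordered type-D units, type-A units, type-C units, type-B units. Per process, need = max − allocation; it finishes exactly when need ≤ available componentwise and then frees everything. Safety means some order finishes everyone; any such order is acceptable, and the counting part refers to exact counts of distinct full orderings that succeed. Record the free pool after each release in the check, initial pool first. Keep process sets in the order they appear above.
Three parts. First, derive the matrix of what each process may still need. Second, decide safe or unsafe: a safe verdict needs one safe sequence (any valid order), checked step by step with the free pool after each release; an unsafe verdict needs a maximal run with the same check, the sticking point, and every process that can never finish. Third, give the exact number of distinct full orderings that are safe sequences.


(1) Remaining need (order type-D units, type-A units, type-C units, type-B units):
  P0: (0, 6, 2, 5)
  P3: (0, 3, 0, 2)
  P5: (2, 1, 1, 0)
  P8: (2, 3, 2, 0)
  P1: (2, 3, 2, 2)
  P7: (2, 2, 2, 1)
(2) SAFE — a valid safe sequence is P3, P5, P1, P0, P7, P8.
Key observation: P3 marks the first exact bind of the order: its need (0, 3, 0, 2) fits the free (3, 3, 0, 2) with zero slack on a requested resource.
Walking it through:
  pool = (3, 3, 0, 2)
  P3: need (0, 3, 0, 2) fits (3, 3, 0, 2); releases (1, 1, 3, 0), pool now (4, 4, 3, 2)
  P5: need (2, 1, 1, 0) fits (4, 4, 3, 2); releases (0, 2, 2, 1), pool now (4, 6, 5, 3)
  P1: need (2, 3, 2, 2) fits (4, 6, 5, 3); releases (1, 0, 0, 3), pool now (5, 6, 5, 6)
  P0: need (0, 6, 2, 5) fits (5, 6, 5, 6); releases (0, 0, 0, 2), pool now (5, 6, 5, 8)
  P7: need (2, 2, 2, 1) fits (5, 6, 5, 8); releases (0, 1, 0, 1), pool now (5, 7, 5, 9)
  P8: need (2, 3, 2, 0) fits (5, 7, 5, 9); releases (0, 1, 0, 2), pool now (5, 8, 5, 11)
(3) Precisely 60 of the possible complete orderings are safe sequences.


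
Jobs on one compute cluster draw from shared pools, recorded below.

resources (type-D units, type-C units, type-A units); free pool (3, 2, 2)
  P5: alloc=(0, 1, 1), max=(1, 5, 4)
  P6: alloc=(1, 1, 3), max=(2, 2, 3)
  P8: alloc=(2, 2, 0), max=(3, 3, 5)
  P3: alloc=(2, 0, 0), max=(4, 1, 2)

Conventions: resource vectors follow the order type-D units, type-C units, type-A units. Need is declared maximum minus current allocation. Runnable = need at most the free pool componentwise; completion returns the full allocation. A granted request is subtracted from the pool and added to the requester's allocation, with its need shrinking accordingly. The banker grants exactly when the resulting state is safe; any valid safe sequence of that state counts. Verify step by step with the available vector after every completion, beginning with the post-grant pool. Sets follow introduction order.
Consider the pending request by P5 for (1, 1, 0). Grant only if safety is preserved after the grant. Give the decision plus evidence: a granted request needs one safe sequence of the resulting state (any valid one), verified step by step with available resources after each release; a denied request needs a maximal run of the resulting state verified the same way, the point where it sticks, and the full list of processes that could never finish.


GRANT — the state after the grant stays safe, e.g. via P3, P6, P8, P5.
Key observation: the transfer keeps a workable pool ((2, 1, 2)); P3 starts the safe sequence.
Step-by-step check of the post-grant state:
  pool = (2, 1, 2)
  P3 needs (2, 1, 2) <= (2, 1, 2) -> finishes; pool += (2, 0, 0) = (4, 1, 2)
  P6 needs (1, 1, 0) <= (4, 1, 2) -> finishes; pool += (1, 1, 3) = (5, 2, 5)
  P8 needs (1, 1, 5) <= (5, 2, 5) -> finishes; pool += (2, 2, 0) = (7, 4, 5)
  P5 needs (0, 3, 3) <= (7, 4, 5) -> finishes; pool += (1, 2, 1) = (8, 6, 6)


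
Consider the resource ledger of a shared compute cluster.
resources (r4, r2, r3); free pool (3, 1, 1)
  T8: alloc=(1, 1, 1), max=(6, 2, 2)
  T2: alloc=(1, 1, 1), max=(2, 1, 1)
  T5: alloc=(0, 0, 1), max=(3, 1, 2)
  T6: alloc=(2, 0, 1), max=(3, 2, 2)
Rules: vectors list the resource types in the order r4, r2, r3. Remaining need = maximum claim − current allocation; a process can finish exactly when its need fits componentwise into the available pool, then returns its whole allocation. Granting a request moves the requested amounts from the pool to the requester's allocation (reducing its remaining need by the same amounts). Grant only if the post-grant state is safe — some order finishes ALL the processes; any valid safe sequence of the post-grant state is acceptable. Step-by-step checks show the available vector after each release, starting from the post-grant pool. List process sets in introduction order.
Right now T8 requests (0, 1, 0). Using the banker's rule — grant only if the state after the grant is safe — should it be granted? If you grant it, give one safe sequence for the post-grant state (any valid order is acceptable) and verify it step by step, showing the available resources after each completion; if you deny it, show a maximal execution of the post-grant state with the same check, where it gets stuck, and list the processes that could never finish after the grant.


DENY — the pretend-granted state is unsafe.
Key observation: after T2, T5 the pool peaks at (4, 1, 3), and each blocked process is short somewhere: T8 on r4; T6 on r2.
Pretend the grant happened; the run T2, T5 goes as far as possible. Step-by-step check:
  pool = (3, 0, 1)
  T2: need (1, 0, 0) fits (3, 0, 1); releases (1, 1, 1), pool now (4, 1, 2)
  T5: need (3, 1, 1) fits (4, 1, 2); releases (0, 0, 1), pool now (4, 1, 3)
  blocked: T8 wants (5, 0, 1), pool (4, 1, 3) — not enough r4
  blocked: T6 wants (1, 2, 1), pool (4, 1, 3) — not enough r2
Post-grant, the permanently blocked set is T8 and T6.


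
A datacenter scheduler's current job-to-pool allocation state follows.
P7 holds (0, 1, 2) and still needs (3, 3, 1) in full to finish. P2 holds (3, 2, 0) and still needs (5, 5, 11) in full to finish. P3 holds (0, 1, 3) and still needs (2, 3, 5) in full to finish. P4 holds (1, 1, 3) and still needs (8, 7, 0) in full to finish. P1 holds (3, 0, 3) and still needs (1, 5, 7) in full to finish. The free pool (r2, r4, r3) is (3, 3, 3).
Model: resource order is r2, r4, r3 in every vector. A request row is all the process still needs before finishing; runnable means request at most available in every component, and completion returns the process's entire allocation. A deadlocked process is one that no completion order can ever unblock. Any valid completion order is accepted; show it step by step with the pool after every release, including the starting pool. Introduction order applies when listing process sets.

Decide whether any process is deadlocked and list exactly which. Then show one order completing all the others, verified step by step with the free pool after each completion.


The deadlocked set is empty.
Key observation: no deadlock: P7 fits now, and the freed resources carry the rest through.
One completion order for the rest: P7, P3, P1, P2, P4. Verifying each step:
  pool = (3, 3, 3)
  run P7 (needs (3, 3, 1), free (3, 3, 3)); after release of (0, 1, 2) the pool is (3, 4, 5)
  run P3 (needs (2, 3, 5), free (3, 4, 5)); after release of (0, 1, 3) the pool is (3, 5, 8)
  run P1 (needs (1, 5, 7), free (3, 5, 8)); after release of (3, 0, 3) the pool is (6, 5, 11)
  run P2 (needs (5, 5, 11), free (6, 5, 11)); after release of (3, 2, 0) the pool is (9, 7, 11)
  run P4 (needs (8, 7, 0), free (9, 7, 11)); after release of (1, 1, 3) the pool is (10, 8, 14)


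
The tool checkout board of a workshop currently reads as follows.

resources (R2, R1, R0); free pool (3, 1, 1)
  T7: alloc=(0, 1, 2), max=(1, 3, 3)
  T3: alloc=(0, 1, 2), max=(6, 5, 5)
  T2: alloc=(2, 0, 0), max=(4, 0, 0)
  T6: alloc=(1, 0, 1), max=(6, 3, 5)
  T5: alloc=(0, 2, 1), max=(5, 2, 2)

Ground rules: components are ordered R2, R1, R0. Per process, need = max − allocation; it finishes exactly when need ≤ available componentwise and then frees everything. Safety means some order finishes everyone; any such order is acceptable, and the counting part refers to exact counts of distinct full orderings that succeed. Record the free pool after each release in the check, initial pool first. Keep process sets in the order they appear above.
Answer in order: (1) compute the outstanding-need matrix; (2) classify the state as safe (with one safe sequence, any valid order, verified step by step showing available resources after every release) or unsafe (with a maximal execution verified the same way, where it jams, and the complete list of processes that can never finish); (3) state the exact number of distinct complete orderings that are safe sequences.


(1) Need matrix, components ordered R2, R1, R0:
  T7: (1, 2, 1)
  T3: (6, 4, 3)
  T2: (2, 0, 0)
  T6: (5, 3, 4)
  T5: (5, 0, 1)
(2) The state is SAFE; one workable sequence: T2, T5, T7, T6, T3.
Key observation: the first exact fit in this order is T5 — it needs (5, 0, 1) with (5, 1, 1) free, meeting a requested resource to the last unit.
Step-by-step check:
  pool = (3, 1, 1)
  T2: need (2, 0, 0) fits (3, 1, 1); releases (2, 0, 0), pool now (5, 1, 1)
  T5: need (5, 0, 1) fits (5, 1, 1); releases (0, 2, 1), pool now (5, 3, 2)
  T7: need (1, 2, 1) fits (5, 3, 2); releases (0, 1, 2), pool now (5, 4, 4)
  T6: need (5, 3, 4) fits (5, 4, 4); releases (1, 0, 1), pool now (6, 4, 5)
  T3: need (6, 4, 3) fits (6, 4, 5); releases (0, 1, 2), pool now (6, 5, 7)
(3) Precisely 1 of the possible complete orderings is a safe sequence.


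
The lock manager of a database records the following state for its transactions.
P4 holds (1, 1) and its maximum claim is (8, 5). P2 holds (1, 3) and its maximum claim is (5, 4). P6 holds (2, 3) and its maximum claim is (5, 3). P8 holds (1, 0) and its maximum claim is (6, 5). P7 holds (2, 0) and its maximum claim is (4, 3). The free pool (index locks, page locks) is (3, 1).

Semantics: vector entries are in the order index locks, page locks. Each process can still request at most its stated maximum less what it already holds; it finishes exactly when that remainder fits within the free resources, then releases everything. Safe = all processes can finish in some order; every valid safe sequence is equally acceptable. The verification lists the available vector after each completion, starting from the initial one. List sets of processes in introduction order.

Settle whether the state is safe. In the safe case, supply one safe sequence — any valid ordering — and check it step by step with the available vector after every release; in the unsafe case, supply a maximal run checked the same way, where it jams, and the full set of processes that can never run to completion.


SAFE, for example via the order P6, P2, P8, P7, P4.
Key observation: at P6 the run first touches a limit — (3, 0) against (3, 1), exact on a resource it actually requests.
Step-by-step check:
  pool = (3, 1)
  run P6 (needs (3, 0), free (3, 1)); after release of (2, 3) the pool is (5, 4)
  run P2 (needs (4, 1), free (5, 4)); after release of (1, 3) the pool is (6, 7)
  run P8 (needs (5, 5), free (6, 7)); after release of (1, 0) the pool is (7, 7)
  run P7 (needs (2, 3), free (7, 7)); after release of (2, 0) the pool is (9, 7)
  run P4 (needs (7, 4), free (9, 7)); after release of (1, 1) the pool is (10, 8)


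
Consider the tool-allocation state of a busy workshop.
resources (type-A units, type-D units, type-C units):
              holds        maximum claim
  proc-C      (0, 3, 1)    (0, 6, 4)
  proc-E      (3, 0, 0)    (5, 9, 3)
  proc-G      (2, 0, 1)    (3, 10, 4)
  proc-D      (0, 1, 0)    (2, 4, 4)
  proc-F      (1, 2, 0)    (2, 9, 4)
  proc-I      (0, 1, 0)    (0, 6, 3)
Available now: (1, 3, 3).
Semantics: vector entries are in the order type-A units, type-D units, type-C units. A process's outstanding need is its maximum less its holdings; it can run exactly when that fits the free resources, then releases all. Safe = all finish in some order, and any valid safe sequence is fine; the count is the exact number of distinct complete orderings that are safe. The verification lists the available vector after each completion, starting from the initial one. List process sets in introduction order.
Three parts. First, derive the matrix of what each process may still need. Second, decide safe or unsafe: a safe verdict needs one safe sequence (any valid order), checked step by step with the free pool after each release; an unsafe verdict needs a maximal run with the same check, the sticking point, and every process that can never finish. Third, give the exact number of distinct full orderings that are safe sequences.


(1) Need matrix, components ordered type-A units, type-D units, type-C units:
  proc-C: (0, 3, 3)
  proc-E: (2, 9, 3)
  proc-G: (1, 10, 3)
  proc-D: (2, 3, 4)
  proc-F: (1, 7, 4)
  proc-I: (0, 5, 3)
(2) SAFE — a valid safe sequence is proc-C, proc-I, proc-F, proc-E, proc-D, proc-G.
Key observation: proc-C marks the first exact bind of the order: its need (0, 3, 3) fits the free (1, 3, 3) with zero slack on a requested resource.
Walking it through:
  pool = (1, 3, 3)
  proc-C needs (0, 3, 3) <= (1, 3, 3) -> finishes; pool += (0, 3, 1) = (1, 6, 4)
  proc-I needs (0, 5, 3) <= (1, 6, 4) -> finishes; pool += (0, 1, 0) = (1, 7, 4)
  proc-F needs (1, 7, 4) <= (1, 7, 4) -> finishes; pool += (1, 2, 0) = (2, 9, 4)
  proc-E needs (2, 9, 3) <= (2, 9, 4) -> finishes; pool += (3, 0, 0) = (5, 9, 4)
  proc-D needs (2, 3, 4) <= (5, 9, 4) -> finishes; pool += (0, 1, 0) = (5, 10, 4)
  proc-G needs (1, 10, 3) <= (5, 10, 4) -> finishes; pool += (2, 0, 1) = (7, 10, 5)
(3) The exact count: 3 of the possible complete orderings are safe sequences.


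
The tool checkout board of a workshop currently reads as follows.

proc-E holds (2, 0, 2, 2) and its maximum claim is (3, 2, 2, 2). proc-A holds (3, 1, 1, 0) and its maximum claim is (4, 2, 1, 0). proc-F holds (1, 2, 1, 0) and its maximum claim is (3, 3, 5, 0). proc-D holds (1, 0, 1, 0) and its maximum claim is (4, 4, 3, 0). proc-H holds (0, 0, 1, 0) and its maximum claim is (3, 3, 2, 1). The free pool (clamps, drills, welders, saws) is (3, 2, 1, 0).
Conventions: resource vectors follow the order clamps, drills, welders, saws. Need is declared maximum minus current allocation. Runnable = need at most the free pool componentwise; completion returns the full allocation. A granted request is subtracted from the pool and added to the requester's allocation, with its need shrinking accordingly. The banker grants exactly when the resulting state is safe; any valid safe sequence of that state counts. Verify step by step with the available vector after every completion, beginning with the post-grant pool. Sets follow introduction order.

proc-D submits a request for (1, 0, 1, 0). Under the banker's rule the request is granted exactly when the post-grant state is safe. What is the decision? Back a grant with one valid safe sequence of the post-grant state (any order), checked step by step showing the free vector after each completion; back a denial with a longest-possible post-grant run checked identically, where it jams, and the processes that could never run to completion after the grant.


GRANT — the state after the grant stays safe, e.g. via proc-E, proc-A, proc-H, proc-F, proc-D.
Key observation: the transfer keeps a workable pool ((2, 2, 0, 0)); proc-E starts the safe sequence.
Check on the post-grant state, step by step:
  pool = (2, 2, 0, 0)
  run proc-E (needs (1, 2, 0, 0), free (2, 2, 0, 0)); after release of (2, 0, 2, 2) the pool is (4, 2, 2, 2)
  run proc-A (needs (1, 1, 0, 0), free (4, 2, 2, 2)); after release of (3, 1, 1, 0) the pool is (7, 3, 3, 2)
  run proc-H (needs (3, 3, 1, 1), free (7, 3, 3, 2)); after release of (0, 0, 1, 0) the pool is (7, 3, 4, 2)
  run proc-F (needs (2, 1, 4, 0), free (7, 3, 4, 2)); after release of (1, 2, 1, 0) the pool is (8, 5, 5, 2)
  run proc-D (needs (2, 4, 1, 0), free (8, 5, 5, 2)); after release of (2, 0, 2, 0) the pool is (10, 5, 7, 2)


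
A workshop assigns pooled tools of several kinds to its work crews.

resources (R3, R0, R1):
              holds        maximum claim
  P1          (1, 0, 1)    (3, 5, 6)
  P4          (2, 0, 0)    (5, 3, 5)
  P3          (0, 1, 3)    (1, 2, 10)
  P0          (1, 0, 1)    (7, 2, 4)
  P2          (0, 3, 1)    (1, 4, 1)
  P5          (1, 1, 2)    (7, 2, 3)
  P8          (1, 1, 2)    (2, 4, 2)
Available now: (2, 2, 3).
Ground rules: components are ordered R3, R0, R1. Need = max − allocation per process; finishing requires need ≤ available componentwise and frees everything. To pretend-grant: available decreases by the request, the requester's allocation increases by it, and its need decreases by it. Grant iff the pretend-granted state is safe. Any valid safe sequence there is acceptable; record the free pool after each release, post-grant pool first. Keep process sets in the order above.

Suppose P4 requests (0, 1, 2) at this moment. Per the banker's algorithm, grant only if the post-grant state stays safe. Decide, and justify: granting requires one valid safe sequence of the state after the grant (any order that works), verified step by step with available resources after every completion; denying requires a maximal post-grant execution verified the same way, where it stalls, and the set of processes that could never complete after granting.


GRANT — the state after the grant stays safe, e.g. via P2, P8, P4, P1, P3, P5, P0.
Key observation: even at the reduced pool (2, 1, 1), P2 fits immediately, so safety survives the grant.
Verifying the post-grant state step by step:
  pool = (2, 1, 1)
  run P2 (needs (1, 1, 0), free (2, 1, 1)); after release of (0, 3, 1) the pool is (2, 4, 2)
  run P8 (needs (1, 3, 0), free (2, 4, 2)); after release of (1, 1, 2) the pool is (3, 5, 4)
  run P4 (needs (3, 2, 3), free (3, 5, 4)); after release of (2, 1, 2) the pool is (5, 6, 6)
  run P1 (needs (2, 5, 5), free (5, 6, 6)); after release of (1, 0, 1) the pool is (6, 6, 7)
  run P3 (needs (1, 1, 7), free (6, 6, 7)); after release of (0, 1, 3) the pool is (6, 7, 10)
  run P5 (needs (6, 1, 1), free (6, 7, 10)); after release of (1, 1, 2) the pool is (7, 8, 12)
  run P0 (needs (6, 2, 3), free (7, 8, 12)); after release of (1, 0, 1) the pool is (8, 8, 13)


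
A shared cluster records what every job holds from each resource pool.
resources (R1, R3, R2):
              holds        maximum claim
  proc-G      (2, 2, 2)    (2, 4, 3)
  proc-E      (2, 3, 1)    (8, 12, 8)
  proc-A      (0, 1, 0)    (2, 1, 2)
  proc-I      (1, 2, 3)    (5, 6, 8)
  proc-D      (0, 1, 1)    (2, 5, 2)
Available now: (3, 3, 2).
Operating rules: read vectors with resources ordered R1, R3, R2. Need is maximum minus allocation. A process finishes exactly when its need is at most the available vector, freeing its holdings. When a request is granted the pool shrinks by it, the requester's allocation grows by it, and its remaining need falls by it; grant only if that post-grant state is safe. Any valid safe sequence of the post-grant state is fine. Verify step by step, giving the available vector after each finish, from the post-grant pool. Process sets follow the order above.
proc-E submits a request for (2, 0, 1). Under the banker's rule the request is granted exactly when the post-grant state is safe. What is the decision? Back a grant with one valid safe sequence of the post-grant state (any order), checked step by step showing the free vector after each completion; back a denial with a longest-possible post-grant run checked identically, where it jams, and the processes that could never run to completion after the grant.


DENY — the pretend-granted state is unsafe.
Key observation: once proc-G, proc-A, proc-D finish, the pool peaks at (3, 7, 4) — and every remaining process still needs more R1 than that.
After a pretend grant, a maximal execution: proc-G, proc-A, proc-D — then nothing else fits. Walking it through:
  pool = (1, 3, 1)
  proc-G: need (0, 2, 1) fits (1, 3, 1); releases (2, 2, 2), pool now (3, 5, 3)
  proc-A: need (2, 0, 2) fits (3, 5, 3); releases (0, 1, 0), pool now (3, 6, 3)
  proc-D: need (2, 4, 1) fits (3, 6, 3); releases (0, 1, 1), pool now (3, 7, 4)
  proc-E cannot run: need (4, 9, 6) vs free (3, 7, 4) (insufficient R1, R3 and R2)
  proc-I cannot run: need (4, 4, 5) vs free (3, 7, 4) (insufficient R1 and R2)
Had the request been granted, proc-E and proc-I could never finish.


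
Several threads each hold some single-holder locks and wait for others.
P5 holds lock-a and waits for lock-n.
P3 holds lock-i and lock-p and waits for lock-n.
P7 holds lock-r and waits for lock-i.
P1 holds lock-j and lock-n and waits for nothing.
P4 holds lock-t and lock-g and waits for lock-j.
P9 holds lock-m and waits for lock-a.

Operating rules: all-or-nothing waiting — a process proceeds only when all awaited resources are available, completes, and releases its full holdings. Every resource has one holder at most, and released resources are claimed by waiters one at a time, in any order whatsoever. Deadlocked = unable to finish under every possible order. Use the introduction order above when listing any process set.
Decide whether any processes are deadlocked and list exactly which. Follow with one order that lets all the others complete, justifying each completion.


Nothing here is deadlocked.
Key observation: every chain of waits terminates; starting from the processes that wait on nothing, all the rest unlock in turn.
The rest can finish in the order P1, P4, P3, P5, P9, P7.
Verifying each step:
  P1: no waits; runs immediately, freeing lock-j and lock-n
  P4: everything it awaited (lock-j) is free; runs, freeing lock-t and lock-g
  P3: everything it awaited (lock-n) is free; runs, freeing lock-i and lock-p
  P5: everything it awaited (lock-n) is free; runs, freeing lock-a
  P9: everything it awaited (lock-a) is free; runs, freeing lock-m
  P7: everything it awaited (lock-i) is free; runs, freeing lock-r


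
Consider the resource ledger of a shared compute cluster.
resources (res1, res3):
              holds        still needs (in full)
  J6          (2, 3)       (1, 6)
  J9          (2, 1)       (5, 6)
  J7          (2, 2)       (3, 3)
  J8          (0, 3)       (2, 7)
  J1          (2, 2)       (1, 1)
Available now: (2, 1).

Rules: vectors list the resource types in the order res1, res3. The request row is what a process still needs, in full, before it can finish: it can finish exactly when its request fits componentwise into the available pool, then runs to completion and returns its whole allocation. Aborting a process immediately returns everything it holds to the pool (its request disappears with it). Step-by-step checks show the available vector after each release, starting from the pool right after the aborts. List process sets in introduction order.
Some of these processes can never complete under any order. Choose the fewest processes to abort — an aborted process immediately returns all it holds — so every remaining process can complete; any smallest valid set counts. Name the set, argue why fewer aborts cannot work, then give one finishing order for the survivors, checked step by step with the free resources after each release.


Abort J8.
Key observation: J6 had no path to completion before; after the abort of J8 ((0, 3) returned), step 3 is where it fits.
Minimality: the empty abort set fails — the state is deadlocked as it stands.
One survivor order: J1, J7, J6, J9. Check, step by step (post-abort pool first):
  pool = (2, 4)
  run J1 (needs (1, 1), free (2, 4)); after release of (2, 2) the pool is (4, 6)
  run J7 (needs (3, 3), free (4, 6)); after release of (2, 2) the pool is (6, 8)
  run J6 (needs (1, 6), free (6, 8)); after release of (2, 3) the pool is (8, 11)
  run J9 (needs (5, 6), free (8, 11)); after release of (2, 1) the pool is (10, 12)


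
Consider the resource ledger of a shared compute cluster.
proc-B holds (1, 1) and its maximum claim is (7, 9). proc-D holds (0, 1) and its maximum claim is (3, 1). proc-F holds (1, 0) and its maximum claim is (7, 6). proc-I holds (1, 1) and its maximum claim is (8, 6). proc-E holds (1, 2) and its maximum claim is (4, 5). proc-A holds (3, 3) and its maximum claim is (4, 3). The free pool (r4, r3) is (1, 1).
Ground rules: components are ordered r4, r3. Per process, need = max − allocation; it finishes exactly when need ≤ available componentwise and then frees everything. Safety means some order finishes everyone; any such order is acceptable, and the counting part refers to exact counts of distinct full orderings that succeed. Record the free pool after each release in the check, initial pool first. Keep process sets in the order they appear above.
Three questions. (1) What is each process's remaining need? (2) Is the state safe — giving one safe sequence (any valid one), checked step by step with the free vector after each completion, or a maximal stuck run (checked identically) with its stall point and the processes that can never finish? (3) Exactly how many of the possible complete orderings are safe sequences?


(1) Remaining need (order r4, r3):
  proc-B: (6, 8)
  proc-D: (3, 0)
  proc-F: (6, 6)
  proc-I: (7, 5)
  proc-E: (3, 3)
  proc-A: (1, 0)
(2) UNSAFE — no complete ordering exists.
Key observation: r4 is the bottleneck — with proc-A, proc-E, proc-D done the pool holds (5, 7), short of every remaining need.
The run proc-A, proc-E, proc-D cannot be extended any further. Step-by-step check:
  pool = (1, 1)
  proc-A needs (1, 0) <= (1, 1) -> finishes; pool += (3, 3) = (4, 4)
  proc-E needs (3, 3) <= (4, 4) -> finishes; pool += (1, 2) = (5, 6)
  proc-D needs (3, 0) <= (5, 6) -> finishes; pool += (0, 1) = (5, 7)
  proc-B still needs (6, 8) but only (5, 7) is free — short on r4 and r3
  proc-F still needs (6, 6) but only (5, 7) is free — short on r4
  proc-I still needs (7, 5) but only (5, 7) is free — short on r4
Never able to finish: proc-B, proc-F and proc-I.
(3) Exactly 0 of the possible complete orderings are safe sequences.


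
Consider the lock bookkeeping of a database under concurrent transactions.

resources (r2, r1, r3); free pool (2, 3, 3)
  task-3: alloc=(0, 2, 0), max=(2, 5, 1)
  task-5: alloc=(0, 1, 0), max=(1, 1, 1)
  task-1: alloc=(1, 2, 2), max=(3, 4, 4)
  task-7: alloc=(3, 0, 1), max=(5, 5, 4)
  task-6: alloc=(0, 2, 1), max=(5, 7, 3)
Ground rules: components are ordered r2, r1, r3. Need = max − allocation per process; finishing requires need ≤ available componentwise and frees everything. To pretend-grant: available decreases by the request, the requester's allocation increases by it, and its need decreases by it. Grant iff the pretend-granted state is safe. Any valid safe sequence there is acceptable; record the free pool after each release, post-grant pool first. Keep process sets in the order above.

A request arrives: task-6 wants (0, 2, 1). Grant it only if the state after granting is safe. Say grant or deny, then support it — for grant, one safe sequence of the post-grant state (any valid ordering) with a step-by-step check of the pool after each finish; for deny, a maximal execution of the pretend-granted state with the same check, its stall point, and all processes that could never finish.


GRANT. The post-grant state is safe; one safe sequence: task-5, task-1, task-3, task-7, task-6.
Key observation: post-grant, (2, 1, 2) remains, and an order beginning with task-5 completes everyone.
Verifying the post-grant state step by step:
  pool = (2, 1, 2)
  task-5: need (1, 0, 1) fits (2, 1, 2); releases (0, 1, 0), pool now (2, 2, 2)
  task-1: need (2, 2, 2) fits (2, 2, 2); releases (1, 2, 2), pool now (3, 4, 4)
  task-3: need (2, 3, 1) fits (3, 4, 4); releases (0, 2, 0), pool now (3, 6, 4)
  task-7: need (2, 5, 3) fits (3, 6, 4); releases (3, 0, 1), pool now (6, 6, 5)
  task-6: need (5, 3, 1) fits (6, 6, 5); releases (0, 4, 2), pool now (6, 10, 7)


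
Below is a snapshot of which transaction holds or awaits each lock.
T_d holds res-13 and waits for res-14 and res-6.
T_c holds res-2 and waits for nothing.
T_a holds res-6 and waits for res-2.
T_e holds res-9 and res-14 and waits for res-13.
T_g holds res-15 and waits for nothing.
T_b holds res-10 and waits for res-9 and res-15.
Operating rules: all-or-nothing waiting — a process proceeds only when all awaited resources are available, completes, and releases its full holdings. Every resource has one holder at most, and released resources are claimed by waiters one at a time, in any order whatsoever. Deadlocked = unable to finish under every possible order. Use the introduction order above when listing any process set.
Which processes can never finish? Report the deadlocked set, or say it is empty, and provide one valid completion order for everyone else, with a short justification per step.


The deadlocked set is T_d, T_e and T_b.
Key observation: the loop T_d -> T_e -> T_d blocks itself forever; T_b waits into the deadlock from upstream.
A valid finishing order for the others: T_c, T_g, T_a.
Check, step by step:
  run T_c (it waits on nothing); releases res-2
  run T_g (it waits on nothing); releases res-15
  T_a waits on res-2 — all released -> runs and releases res-6


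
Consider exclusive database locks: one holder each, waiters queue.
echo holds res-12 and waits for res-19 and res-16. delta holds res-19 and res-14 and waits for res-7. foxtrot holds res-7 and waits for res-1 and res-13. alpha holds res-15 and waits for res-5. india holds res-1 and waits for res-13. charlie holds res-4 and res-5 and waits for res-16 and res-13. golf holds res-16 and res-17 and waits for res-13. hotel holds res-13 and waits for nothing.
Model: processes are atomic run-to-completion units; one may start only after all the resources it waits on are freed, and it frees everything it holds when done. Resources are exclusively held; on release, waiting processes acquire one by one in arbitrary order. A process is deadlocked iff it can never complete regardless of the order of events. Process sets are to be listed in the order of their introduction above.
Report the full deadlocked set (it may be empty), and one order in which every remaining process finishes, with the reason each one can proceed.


No process is deadlocked.
Key observation: the wait graph is acyclic; completion cascades from the unblocked processes through everyone else.
The rest can finish in the order hotel, golf, india, foxtrot, delta, echo, charlie, alpha.
Walking it through:
  hotel waits on nothing -> runs at once and releases res-13
  golf waits on res-13 — all released -> runs and releases res-16 and res-17
  india waits on res-13 — all released -> runs and releases res-1
  foxtrot waits on res-1 and res-13 — all released -> runs and releases res-7
  delta waits on res-7 — all released -> runs and releases res-19 and res-14
  echo waits on res-19 and res-16 — all released -> runs and releases res-12
  charlie waits on res-16 and res-13 — all released -> runs and releases res-4 and res-5
  alpha waits on res-5 — all released -> runs and releases res-15


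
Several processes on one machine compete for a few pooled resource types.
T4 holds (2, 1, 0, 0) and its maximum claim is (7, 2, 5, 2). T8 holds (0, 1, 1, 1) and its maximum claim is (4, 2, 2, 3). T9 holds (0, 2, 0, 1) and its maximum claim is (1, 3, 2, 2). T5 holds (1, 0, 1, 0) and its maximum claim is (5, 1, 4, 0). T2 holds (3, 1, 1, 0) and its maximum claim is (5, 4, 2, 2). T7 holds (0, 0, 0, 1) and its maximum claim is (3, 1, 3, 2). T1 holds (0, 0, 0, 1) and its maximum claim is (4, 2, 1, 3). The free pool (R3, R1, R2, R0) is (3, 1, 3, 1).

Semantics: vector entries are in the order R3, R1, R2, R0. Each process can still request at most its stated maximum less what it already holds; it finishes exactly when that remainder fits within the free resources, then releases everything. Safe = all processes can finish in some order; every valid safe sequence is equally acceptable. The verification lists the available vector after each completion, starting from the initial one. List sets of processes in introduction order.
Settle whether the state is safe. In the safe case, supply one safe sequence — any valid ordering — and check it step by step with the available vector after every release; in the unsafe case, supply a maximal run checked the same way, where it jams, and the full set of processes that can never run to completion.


SAFE — a valid safe sequence is T7, T9, T2, T8, T5, T1, T4.
Key observation: T7 marks the first exact bind of the order: its need (3, 1, 3, 1) fits the free (3, 1, 3, 1) with zero slack on a requested resource.
Walking it through:
  pool = (3, 1, 3, 1)
  T7 needs (3, 1, 3, 1) <= (3, 1, 3, 1) -> finishes; pool += (0, 0, 0, 1) = (3, 1, 3, 2)
  T9 needs (1, 1, 2, 1) <= (3, 1, 3, 2) -> finishes; pool += (0, 2, 0, 1) = (3, 3, 3, 3)
  T2 needs (2, 3, 1, 2) <= (3, 3, 3, 3) -> finishes; pool += (3, 1, 1, 0) = (6, 4, 4, 3)
  T8 needs (4, 1, 1, 2) <= (6, 4, 4, 3) -> finishes; pool += (0, 1, 1, 1) = (6, 5, 5, 4)
  T5 needs (4, 1, 3, 0) <= (6, 5, 5, 4) -> finishes; pool += (1, 0, 1, 0) = (7, 5, 6, 4)
  T1 needs (4, 2, 1, 2) <= (7, 5, 6, 4) -> finishes; pool += (0, 0, 0, 1) = (7, 5, 6, 5)
  T4 needs (5, 1, 5, 2) <= (7, 5, 6, 5) -> finishes; pool += (2, 1, 0, 0) = (9, 6, 6, 5)


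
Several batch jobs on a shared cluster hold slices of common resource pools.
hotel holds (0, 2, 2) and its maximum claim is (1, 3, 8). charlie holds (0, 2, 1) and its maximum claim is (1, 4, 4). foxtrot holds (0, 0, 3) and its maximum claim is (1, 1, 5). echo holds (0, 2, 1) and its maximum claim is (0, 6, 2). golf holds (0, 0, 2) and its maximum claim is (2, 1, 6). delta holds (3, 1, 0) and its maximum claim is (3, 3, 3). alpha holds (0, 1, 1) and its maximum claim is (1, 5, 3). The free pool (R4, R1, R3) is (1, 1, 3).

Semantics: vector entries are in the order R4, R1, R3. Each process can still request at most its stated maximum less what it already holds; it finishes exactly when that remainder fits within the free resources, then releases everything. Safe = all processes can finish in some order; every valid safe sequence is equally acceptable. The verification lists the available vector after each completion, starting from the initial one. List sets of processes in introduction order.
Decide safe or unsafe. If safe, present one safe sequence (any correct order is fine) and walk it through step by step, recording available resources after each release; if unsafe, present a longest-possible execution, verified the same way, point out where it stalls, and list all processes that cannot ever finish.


SAFE. One safe sequence: foxtrot, hotel, charlie, echo, delta, alpha, golf.
Key observation: reading the order forward, foxtrot is the first process whose need (1, 1, 2) meets the free pool (1, 1, 3) exactly on a resource it requests.
Check, step by step:
  pool = (1, 1, 3)
  foxtrot: need (1, 1, 2) fits (1, 1, 3); releases (0, 0, 3), pool now (1, 1, 6)
  hotel: need (1, 1, 6) fits (1, 1, 6); releases (0, 2, 2), pool now (1, 3, 8)
  charlie: need (1, 2, 3) fits (1, 3, 8); releases (0, 2, 1), pool now (1, 5, 9)
  echo: need (0, 4, 1) fits (1, 5, 9); releases (0, 2, 1), pool now (1, 7, 10)
  delta: need (0, 2, 3) fits (1, 7, 10); releases (3, 1, 0), pool now (4, 8, 10)
  alpha: need (1, 4, 2) fits (4, 8, 10); releases (0, 1, 1), pool now (4, 9, 11)
  golf: need (2, 1, 4) fits (4, 9, 11); releases (0, 0, 2), pool now (4, 9, 13)
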